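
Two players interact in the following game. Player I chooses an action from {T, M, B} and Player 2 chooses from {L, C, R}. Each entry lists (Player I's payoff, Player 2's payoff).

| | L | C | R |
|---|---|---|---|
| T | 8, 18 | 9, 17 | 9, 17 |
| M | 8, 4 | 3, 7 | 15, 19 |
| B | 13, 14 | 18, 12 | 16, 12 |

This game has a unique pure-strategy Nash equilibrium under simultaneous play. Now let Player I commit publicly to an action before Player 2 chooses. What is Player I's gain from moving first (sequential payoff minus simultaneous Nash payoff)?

2

Backward induction with Player I moving first.
- T: Player 2 compares 18, 17, 17 and picks L; Player I would get 8.
- M: Player 2 compares 4, 7, 19 and picks R; Player I would get 15.
- B: Player 2 compares 14, 12, 12 and picks L; Player I would get 13.
Player I's induced payoffs are 8, 15, 13, so Player I commits to M. Subgame-perfect outcome: (M, R) with payoffs (15, 19).
For the simultaneous game, intersect best replies.
Player I's best replies: L→B; C→B; R→B.
Player 2's best replies: T→L; M→R; B→L.
Only (B, L) has each player best-responding; Nash payoffs (13, 14).
Player I's commitment gain: 15 − 13 = 2.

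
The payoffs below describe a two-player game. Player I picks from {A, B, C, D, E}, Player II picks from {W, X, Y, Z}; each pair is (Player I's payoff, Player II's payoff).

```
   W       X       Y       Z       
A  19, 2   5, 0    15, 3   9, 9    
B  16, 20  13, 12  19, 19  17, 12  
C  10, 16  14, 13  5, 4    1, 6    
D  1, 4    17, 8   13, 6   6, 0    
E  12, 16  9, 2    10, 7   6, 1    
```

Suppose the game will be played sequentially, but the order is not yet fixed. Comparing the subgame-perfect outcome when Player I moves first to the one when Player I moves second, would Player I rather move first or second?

second

If Player I leads: Player II's best replies are A→Z, B→W, C→W, D→X, E→W; Player I's induced payoffs 9, 16, 10, 17, 12; outcome (D, X), payoffs (17, 8).
If Player II leads: Player I's best replies are W→A, X→D, Y→B, Z→B; Player II's induced payoffs 2, 8, 19, 12; outcome (B, Y), payoffs (19, 19).
Player I gets 17 moving first and 19 moving second, so Player I prefers to move second.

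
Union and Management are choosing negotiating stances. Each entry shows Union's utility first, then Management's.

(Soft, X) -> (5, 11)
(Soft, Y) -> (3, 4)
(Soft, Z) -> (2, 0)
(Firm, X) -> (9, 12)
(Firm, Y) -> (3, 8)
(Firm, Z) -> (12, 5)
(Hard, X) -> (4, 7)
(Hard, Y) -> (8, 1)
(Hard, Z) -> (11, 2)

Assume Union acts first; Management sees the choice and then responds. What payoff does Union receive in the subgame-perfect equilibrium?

9

Management best-responds to each possible Union move:
- Soft: BR = X, leader payoff 5.
- Firm: BR = X, leader payoff 9.
- Hard: BR = X, leader payoff 4.
Union's induced payoffs are 5, 9, 4, so Union commits to Firm. Subgame-perfect outcome: (Firm, X) with payoffs (9, 12).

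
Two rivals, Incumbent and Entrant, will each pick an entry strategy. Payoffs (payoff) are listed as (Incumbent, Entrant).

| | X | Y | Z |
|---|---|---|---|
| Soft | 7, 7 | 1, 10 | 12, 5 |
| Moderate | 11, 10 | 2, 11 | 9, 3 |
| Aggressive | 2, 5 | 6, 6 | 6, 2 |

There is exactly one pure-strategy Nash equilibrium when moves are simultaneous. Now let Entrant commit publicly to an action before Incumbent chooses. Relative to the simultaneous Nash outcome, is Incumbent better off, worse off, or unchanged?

better off

Backward induction with Entrant moving first.
- X: BR = Moderate, leader payoff 10.
- Y: BR = Aggressive, leader payoff 6.
- Z: BR = Soft, leader payoff 5.
Among 10, 6, 5, the best is 10 at X. Subgame-perfect outcome: (Moderate, X) with payoffs (11, 10).
Now find the simultaneous Nash equilibrium.
Incumbent's best replies: X→Moderate; Y→Aggressive; Z→Soft.
Entrant's best replies: Soft→Y; Moderate→Y; Aggressive→Y.
The unique mutual best reply is (Aggressive, Y), giving (6, 6).
Incumbent earns 11 sequentially versus 6 at the Nash outcome: better off.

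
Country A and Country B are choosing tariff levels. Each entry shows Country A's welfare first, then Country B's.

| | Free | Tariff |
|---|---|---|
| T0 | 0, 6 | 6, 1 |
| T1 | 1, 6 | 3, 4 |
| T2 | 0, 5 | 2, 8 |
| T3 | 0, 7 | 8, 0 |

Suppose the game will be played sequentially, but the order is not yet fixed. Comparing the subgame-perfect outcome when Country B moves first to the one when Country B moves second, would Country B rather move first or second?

If Country A leads: Country B's best replies are T0→Free, T1→Free, T2→Tariff, T3→Free; Country A's induced payoffs 0, 1, 2, 0; outcome (T2, Tariff), payoffs (2, 8).
If Country B leads: Country A's best replies are Free→T1, Tariff→T3; Country B's induced payoffs 6, 0; outcome (T1, Free), payoffs (1, 6).
Country B gets 6 moving first and 8 moving second, so Country B prefers to move second.

second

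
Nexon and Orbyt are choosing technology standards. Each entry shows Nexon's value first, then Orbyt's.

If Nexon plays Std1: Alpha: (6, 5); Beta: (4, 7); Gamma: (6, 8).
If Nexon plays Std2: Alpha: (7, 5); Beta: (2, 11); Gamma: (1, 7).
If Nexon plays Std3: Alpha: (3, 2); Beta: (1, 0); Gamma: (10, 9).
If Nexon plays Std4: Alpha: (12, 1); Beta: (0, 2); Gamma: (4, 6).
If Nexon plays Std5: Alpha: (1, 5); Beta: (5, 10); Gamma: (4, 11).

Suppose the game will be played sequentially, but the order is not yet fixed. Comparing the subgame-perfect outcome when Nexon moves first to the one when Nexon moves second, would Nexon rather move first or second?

If Nexon leads: Orbyt's best replies are Std1→Gamma, Std2→Beta, Std3→Gamma, Std4→Gamma, Std5→Gamma; Nexon's induced payoffs 6, 2, 10, 4, 4; outcome (Std3, Gamma), payoffs (10, 9).
If Orbyt leads: Nexon's best replies are Alpha→Std4, Beta→Std5, Gamma→Std3; Orbyt's induced payoffs 1, 10, 9; outcome (Std5, Beta), payoffs (5, 10).
Nexon gets 10 moving first and 5 moving second, so Nexon prefers to move first.

first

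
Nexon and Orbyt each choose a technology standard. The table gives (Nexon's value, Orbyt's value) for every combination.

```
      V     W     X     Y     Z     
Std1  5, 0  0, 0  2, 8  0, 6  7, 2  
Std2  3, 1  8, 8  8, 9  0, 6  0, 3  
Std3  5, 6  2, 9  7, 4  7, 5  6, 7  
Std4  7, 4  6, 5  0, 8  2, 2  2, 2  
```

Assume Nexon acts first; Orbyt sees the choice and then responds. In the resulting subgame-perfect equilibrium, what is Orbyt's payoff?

9

Backward induction with Nexon moving first.
- Std1: BR = X, leader payoff 2.
- Std2: BR = X, leader payoff 8.
- Std3: BR = W, leader payoff 2.
- Std4: BR = X, leader payoff 0.
Nexon's induced payoffs are 2, 8, 2, 0, so Nexon commits to Std2. Subgame-perfect outcome: (Std2, X) with payoffs (8, 9).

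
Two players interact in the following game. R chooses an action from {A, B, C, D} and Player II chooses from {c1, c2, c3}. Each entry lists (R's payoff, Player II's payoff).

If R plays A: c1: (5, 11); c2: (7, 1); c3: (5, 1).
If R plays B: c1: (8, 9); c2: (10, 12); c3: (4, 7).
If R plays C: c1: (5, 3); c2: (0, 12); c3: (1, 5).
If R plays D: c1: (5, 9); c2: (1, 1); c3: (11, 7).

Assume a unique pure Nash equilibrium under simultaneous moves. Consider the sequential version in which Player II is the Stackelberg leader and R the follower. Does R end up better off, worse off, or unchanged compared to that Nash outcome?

unchanged

Work backward from R's decision.
- c1: R compares 5, 8, 5, 5 and picks B; Player II would get 9.
- c2: R compares 7, 10, 0, 1 and picks B; Player II would get 12.
- c3: R compares 5, 4, 1, 11 and picks D; Player II would get 7.
Player II's induced payoffs are 9, 12, 7, so Player II commits to c2. Subgame-perfect outcome: (B, c2) with payoffs (10, 12).
For the simultaneous game, intersect best replies.
R's best replies: c1→B; c2→B; c3→D.
Player II's best replies: A→c1; B→c2; C→c2; D→c1.
The unique mutual best reply is (B, c2), giving (10, 12).
R earns 10 sequentially versus 10 at the Nash outcome: unchanged.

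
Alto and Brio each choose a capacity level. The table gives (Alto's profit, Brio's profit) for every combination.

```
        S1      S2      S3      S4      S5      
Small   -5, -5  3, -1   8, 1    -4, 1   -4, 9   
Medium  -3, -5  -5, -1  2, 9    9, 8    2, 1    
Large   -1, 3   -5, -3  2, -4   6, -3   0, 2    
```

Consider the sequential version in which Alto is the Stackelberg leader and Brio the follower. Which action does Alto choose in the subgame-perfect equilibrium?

Medium

Backward induction with Alto moving first.
- Small: BR = S5, leader payoff -4.
- Medium: BR = S3, leader payoff 2.
- Large: BR = S1, leader payoff -1.
Maximizing over -4, 2, -1, Alto chooses Medium. Subgame-perfect outcome: (Medium, S3) with payoffs (2, 9).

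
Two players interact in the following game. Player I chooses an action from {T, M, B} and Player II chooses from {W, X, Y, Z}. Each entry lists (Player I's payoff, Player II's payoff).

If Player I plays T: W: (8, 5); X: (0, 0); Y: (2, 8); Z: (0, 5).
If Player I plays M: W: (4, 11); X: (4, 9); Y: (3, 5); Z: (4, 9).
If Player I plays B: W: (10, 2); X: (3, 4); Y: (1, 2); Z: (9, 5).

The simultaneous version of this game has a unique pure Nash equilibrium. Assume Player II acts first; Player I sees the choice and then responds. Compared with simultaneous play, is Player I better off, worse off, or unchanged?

Player I best-responds to each possible Player II move:
- W: BR = B, leader payoff 2.
- X: BR = M, leader payoff 9.
- Y: BR = M, leader payoff 5.
- Z: BR = B, leader payoff 5.
Maximizing over 2, 9, 5, 5, Player II chooses X. Subgame-perfect outcome: (M, X) with payoffs (4, 9).
Under simultaneous play:
Player I's best replies: W→B; X→M; Y→M; Z→B.
Player II's best replies: T→Y; M→W; B→Z.
Only (B, Z) has each player best-responding; Nash payoffs (9, 5).
Player I earns 4 sequentially versus 9 at the Nash outcome: worse off.

worse off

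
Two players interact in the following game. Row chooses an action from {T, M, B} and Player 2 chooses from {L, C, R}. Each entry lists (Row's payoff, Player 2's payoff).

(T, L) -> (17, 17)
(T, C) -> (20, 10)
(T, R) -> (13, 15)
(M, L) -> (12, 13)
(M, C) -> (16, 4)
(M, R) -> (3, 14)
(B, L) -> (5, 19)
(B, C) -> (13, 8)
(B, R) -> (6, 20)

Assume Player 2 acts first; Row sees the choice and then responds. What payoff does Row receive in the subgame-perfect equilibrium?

17

Row best-responds to each possible Player 2 move:
- L → Row plays T (best of 17, 12, 5); Player 2 gets 17.
- C → Row plays T (best of 20, 16, 13); Player 2 gets 10.
- R → Row plays T (best of 13, 3, 6); Player 2 gets 15.
Player 2's induced payoffs are 17, 10, 15, so Player 2 commits to L. Subgame-perfect outcome: (T, L) with payoffs (17, 17).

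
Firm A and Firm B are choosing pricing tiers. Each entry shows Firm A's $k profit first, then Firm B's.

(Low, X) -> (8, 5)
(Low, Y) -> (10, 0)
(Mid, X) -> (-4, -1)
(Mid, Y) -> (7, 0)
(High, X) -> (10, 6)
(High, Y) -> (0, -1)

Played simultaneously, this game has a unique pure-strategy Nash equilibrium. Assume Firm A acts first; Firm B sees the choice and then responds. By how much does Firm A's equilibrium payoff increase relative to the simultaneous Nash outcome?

Firm B best-responds to each possible Firm A move:
- Low: BR = X, leader payoff 8.
- Mid: BR = Y, leader payoff 7.
- High: BR = X, leader payoff 10.
Firm A's induced payoffs are 8, 7, 10, so Firm A commits to High. Subgame-perfect outcome: (High, X) with payoffs (10, 6).
Now find the simultaneous Nash equilibrium.
Firm A's best replies: X→High; Y→Low.
Firm B's best replies: Low→X; Mid→Y; High→X.
The unique mutual best reply is (High, X), giving (10, 6).
Firm A's commitment gain: 10 − 10 = 0.

0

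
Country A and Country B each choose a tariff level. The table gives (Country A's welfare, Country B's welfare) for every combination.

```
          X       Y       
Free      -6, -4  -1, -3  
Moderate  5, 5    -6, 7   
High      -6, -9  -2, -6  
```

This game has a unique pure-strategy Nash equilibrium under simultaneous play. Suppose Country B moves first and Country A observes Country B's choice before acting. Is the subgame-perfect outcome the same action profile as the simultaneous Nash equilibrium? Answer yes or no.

no

Backward induction with Country B moving first.
- X: BR = Moderate, leader payoff 5.
- Y: BR = Free, leader payoff -3.
Country B's induced payoffs are 5, -3, so Country B commits to X. Subgame-perfect outcome: (Moderate, X) with payoffs (5, 5).
For the simultaneous game, intersect best replies.
Country A's best replies: X→Moderate; Y→Free.
Country B's best replies: Free→Y; Moderate→Y; High→Y.
The unique mutual best reply is (Free, Y), giving (-1, -3).
Sequential outcome (Moderate, X) differs from the Nash profile (Free, Y).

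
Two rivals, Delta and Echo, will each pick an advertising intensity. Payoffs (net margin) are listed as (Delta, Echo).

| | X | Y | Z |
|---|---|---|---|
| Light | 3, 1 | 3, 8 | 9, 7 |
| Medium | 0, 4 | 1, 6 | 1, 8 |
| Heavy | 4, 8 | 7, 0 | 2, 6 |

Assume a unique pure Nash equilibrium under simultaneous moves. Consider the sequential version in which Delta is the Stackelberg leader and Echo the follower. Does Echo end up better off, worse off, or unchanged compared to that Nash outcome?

unchanged

Echo best-responds to each possible Delta move:
- Light: Echo compares 1, 8, 7 and picks Y; Delta would get 3.
- Medium: Echo compares 4, 6, 8 and picks Z; Delta would get 1.
- Heavy: Echo compares 8, 0, 6 and picks X; Delta would get 4.
Delta's induced payoffs are 3, 1, 4, so Delta commits to Heavy. Subgame-perfect outcome: (Heavy, X) with payoffs (4, 8).
Under simultaneous play:
Delta's best replies: X→Heavy; Y→Heavy; Z→Light.
Echo's best replies: Light→Y; Medium→Z; Heavy→X.
The unique mutual best reply is (Heavy, X), giving (4, 8).
Echo earns 8 sequentially versus 8 at the Nash outcome: unchanged.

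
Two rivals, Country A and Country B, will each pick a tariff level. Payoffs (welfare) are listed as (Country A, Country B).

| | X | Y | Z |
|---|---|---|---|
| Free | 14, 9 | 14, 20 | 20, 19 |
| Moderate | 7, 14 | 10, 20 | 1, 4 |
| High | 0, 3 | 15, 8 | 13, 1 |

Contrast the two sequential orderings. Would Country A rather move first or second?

second

If Country A leads: Country B's best replies are Free→Y, Moderate→Y, High→Y; Country A's induced payoffs 14, 10, 15; outcome (High, Y), payoffs (15, 8).
If Country B leads: Country A's best replies are X→Free, Y→High, Z→Free; Country B's induced payoffs 9, 8, 19; outcome (Free, Z), payoffs (20, 19).
Country A gets 15 moving first and 20 moving second, so Country A prefers to move second.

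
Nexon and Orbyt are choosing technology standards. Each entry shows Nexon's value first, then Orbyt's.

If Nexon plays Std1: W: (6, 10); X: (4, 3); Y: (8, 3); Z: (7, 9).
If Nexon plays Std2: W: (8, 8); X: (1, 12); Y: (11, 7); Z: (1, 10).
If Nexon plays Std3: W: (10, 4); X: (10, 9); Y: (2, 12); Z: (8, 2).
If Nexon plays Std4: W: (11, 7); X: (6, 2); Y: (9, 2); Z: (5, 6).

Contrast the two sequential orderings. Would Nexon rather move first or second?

first

If Nexon leads: Orbyt's best replies are Std1→W, Std2→X, Std3→Y, Std4→W; Nexon's induced payoffs 6, 1, 2, 11; outcome (Std4, W), payoffs (11, 7).
If Orbyt leads: Nexon's best replies are W→Std4, X→Std3, Y→Std2, Z→Std3; Orbyt's induced payoffs 7, 9, 7, 2; outcome (Std3, X), payoffs (10, 9).
Nexon gets 11 moving first and 10 moving second, so Nexon prefers to move first.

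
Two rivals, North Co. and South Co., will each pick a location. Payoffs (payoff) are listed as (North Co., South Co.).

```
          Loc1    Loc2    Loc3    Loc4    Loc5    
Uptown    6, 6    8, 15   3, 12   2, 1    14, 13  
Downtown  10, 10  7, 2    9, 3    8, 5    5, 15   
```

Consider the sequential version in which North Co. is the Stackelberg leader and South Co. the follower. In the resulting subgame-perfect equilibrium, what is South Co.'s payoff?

15

Solve by backward induction (North Co. leads).
- Uptown → South Co. plays Loc2 (best of 6, 15, 12, 1, 13); North Co. gets 8.
- Downtown → South Co. plays Loc5 (best of 10, 2, 3, 5, 15); North Co. gets 5.
Maximizing over 8, 5, North Co. chooses Uptown. Subgame-perfect outcome: (Uptown, Loc2) with payoffs (8, 15).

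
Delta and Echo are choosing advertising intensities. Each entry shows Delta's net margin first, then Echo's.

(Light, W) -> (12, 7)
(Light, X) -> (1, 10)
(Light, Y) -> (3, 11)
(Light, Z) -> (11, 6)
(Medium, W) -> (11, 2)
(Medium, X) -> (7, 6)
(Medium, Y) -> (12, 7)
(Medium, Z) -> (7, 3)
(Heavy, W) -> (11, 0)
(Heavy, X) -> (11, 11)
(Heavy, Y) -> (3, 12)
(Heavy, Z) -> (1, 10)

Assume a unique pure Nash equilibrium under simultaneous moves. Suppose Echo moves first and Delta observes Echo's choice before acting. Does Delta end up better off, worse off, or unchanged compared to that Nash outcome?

Work backward from Delta's decision.
- W: BR = Light, leader payoff 7.
- X: BR = Heavy, leader payoff 11.
- Y: BR = Medium, leader payoff 7.
- Z: BR = Light, leader payoff 6.
Echo's induced payoffs are 7, 11, 7, 6, so Echo commits to X. Subgame-perfect outcome: (Heavy, X) with payoffs (11, 11).
Now find the simultaneous Nash equilibrium.
Delta's best replies: W→Light; X→Heavy; Y→Medium; Z→Light.
Echo's best replies: Light→Y; Medium→Y; Heavy→Y.
The unique mutual best reply is (Medium, Y), giving (12, 7).
Delta earns 11 sequentially versus 12 at the Nash outcome: worse off.

worse off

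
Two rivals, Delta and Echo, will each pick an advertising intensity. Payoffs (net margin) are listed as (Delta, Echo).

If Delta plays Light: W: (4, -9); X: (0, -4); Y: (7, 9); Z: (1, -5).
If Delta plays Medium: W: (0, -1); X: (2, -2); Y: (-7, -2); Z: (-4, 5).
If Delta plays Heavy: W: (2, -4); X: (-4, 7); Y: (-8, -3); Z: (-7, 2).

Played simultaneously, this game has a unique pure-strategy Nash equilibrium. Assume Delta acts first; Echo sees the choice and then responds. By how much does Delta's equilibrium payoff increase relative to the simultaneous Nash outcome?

Work backward from Echo's decision.
- Light: BR = Y, leader payoff 7.
- Medium: BR = Z, leader payoff -4.
- Heavy: BR = X, leader payoff -4.
Among 7, -4, -4, the best is 7 at Light. Subgame-perfect outcome: (Light, Y) with payoffs (7, 9).
For the simultaneous game, intersect best replies.
Delta's best replies: W→Light; X→Medium; Y→Light; Z→Light.
Echo's best replies: Light→Y; Medium→Z; Heavy→X.
The unique mutual best reply is (Light, Y), giving (7, 9).
Delta's commitment gain: 7 − 7 = 0.

0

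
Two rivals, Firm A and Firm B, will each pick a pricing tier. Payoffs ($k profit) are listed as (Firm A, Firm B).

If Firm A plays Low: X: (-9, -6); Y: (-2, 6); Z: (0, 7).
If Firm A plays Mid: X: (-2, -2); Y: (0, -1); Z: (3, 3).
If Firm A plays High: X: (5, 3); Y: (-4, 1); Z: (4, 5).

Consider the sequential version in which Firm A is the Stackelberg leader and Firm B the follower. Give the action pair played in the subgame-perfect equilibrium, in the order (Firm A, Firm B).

(High, Z)

Firm B best-responds to each possible Firm A move:
- Low: BR = Z, leader payoff 0.
- Mid: BR = Z, leader payoff 3.
- High: BR = Z, leader payoff 4.
Among 0, 3, 4, the best is 4 at High. Subgame-perfect outcome: (High, Z) with payoffs (4, 5).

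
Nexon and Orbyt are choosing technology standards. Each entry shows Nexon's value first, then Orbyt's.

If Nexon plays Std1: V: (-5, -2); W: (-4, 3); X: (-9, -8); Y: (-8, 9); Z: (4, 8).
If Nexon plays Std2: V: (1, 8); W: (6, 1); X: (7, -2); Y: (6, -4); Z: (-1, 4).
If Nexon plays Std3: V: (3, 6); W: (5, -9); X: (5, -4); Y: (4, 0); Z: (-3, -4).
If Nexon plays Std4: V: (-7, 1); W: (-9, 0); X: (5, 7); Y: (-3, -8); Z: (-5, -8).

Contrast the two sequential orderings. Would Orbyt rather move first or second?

If Nexon leads: Orbyt's best replies are Std1→Y, Std2→V, Std3→V, Std4→X; Nexon's induced payoffs -8, 1, 3, 5; outcome (Std4, X), payoffs (5, 7).
If Orbyt leads: Nexon's best replies are V→Std3, W→Std2, X→Std2, Y→Std2, Z→Std1; Orbyt's induced payoffs 6, 1, -2, -4, 8; outcome (Std1, Z), payoffs (4, 8).
Orbyt gets 8 moving first and 7 moving second, so Orbyt prefers to move first.

first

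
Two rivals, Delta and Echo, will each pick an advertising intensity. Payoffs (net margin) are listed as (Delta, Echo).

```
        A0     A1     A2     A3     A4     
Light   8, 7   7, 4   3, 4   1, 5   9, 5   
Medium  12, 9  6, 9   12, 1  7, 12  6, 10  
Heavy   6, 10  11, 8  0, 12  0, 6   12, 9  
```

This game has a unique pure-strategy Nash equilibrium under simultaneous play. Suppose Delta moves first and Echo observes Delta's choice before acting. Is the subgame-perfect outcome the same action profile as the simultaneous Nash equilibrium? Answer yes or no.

no

Backward induction with Delta moving first.
- Light: BR = A0, leader payoff 8.
- Medium: BR = A3, leader payoff 7.
- Heavy: BR = A2, leader payoff 0.
Maximizing over 8, 7, 0, Delta chooses Light. Subgame-perfect outcome: (Light, A0) with payoffs (8, 7).
Under simultaneous play:
Delta's best replies: A0→Medium; A1→Heavy; A2→Medium; A3→Medium; A4→Heavy.
Echo's best replies: Light→A0; Medium→A3; Heavy→A2.
Only (Medium, A3) has each player best-responding; Nash payoffs (7, 12).
Sequential outcome (Light, A0) differs from the Nash profile (Medium, A3).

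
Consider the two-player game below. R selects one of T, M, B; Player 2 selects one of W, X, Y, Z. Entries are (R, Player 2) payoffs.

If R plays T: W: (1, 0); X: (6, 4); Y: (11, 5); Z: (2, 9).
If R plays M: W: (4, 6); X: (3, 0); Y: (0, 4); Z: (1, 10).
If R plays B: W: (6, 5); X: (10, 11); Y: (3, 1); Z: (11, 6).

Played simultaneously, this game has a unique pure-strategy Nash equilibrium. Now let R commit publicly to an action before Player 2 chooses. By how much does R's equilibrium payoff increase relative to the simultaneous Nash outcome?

Backward induction with R moving first.
- T: Player 2 compares 0, 4, 5, 9 and picks Z; R would get 2.
- M: Player 2 compares 6, 0, 4, 10 and picks Z; R would get 1.
- B: Player 2 compares 5, 11, 1, 6 and picks X; R would get 10.
Among 2, 1, 10, the best is 10 at B. Subgame-perfect outcome: (B, X) with payoffs (10, 11).
Under simultaneous play:
R's best replies: W→B; X→B; Y→T; Z→B.
Player 2's best replies: T→Z; M→Z; B→X.
Only (B, X) has each player best-responding; Nash payoffs (10, 11).
R's commitment gain: 10 − 10 = 0.

0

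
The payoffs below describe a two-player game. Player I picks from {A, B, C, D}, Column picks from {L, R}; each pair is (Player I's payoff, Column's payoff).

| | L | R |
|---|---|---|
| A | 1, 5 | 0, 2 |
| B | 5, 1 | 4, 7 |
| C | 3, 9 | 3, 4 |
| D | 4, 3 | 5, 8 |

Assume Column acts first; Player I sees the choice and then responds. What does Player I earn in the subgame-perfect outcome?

5

Solve by backward induction (Column leads).
- L → Player I plays B (best of 1, 5, 3, 4); Column gets 1.
- R → Player I plays D (best of 0, 4, 3, 5); Column gets 8.
Among 1, 8, the best is 8 at R. Subgame-perfect outcome: (D, R) with payoffs (5, 8).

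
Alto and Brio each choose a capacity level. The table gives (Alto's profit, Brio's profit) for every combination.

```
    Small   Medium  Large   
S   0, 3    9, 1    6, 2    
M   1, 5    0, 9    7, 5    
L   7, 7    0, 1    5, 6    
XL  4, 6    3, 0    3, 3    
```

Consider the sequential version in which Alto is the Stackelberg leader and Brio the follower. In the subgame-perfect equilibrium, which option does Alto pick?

Backward induction with Alto moving first.
- S: Brio compares 3, 1, 2 and picks Small; Alto would get 0.
- M: Brio compares 5, 9, 5 and picks Medium; Alto would get 0.
- L: Brio compares 7, 1, 6 and picks Small; Alto would get 7.
- XL: Brio compares 6, 0, 3 and picks Small; Alto would get 4.
Among 0, 0, 7, 4, the best is 7 at L. Subgame-perfect outcome: (L, Small) with payoffs (7, 7).

L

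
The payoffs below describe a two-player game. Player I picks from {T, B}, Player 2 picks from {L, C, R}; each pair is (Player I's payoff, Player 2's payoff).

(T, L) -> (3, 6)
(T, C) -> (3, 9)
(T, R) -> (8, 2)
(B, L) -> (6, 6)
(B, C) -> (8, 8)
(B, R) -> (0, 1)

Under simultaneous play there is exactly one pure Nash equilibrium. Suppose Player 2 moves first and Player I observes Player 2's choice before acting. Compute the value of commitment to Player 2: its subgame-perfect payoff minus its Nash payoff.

0

Player I best-responds to each possible Player 2 move:
- L: BR = B, leader payoff 6.
- C: BR = B, leader payoff 8.
- R: BR = T, leader payoff 2.
Player 2's induced payoffs are 6, 8, 2, so Player 2 commits to C. Subgame-perfect outcome: (B, C) with payoffs (8, 8).
For the simultaneous game, intersect best replies.
Player I's best replies: L→B; C→B; R→T.
Player 2's best replies: T→C; B→C.
The unique mutual best reply is (B, C), giving (8, 8).
Player 2's commitment gain: 8 − 8 = 0.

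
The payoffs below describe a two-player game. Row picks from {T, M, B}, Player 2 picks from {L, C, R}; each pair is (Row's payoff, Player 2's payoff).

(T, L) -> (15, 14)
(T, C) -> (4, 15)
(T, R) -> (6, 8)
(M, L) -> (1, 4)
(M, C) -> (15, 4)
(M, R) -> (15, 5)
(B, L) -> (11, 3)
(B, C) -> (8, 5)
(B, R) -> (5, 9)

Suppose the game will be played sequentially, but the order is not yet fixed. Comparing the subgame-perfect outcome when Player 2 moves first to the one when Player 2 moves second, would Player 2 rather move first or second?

first

If Row leads: Player 2's best replies are T→C, M→R, B→R; Row's induced payoffs 4, 15, 5; outcome (M, R), payoffs (15, 5).
If Player 2 leads: Row's best replies are L→T, C→M, R→M; Player 2's induced payoffs 14, 4, 5; outcome (T, L), payoffs (15, 14).
Player 2 gets 14 moving first and 5 moving second, so Player 2 prefers to move first.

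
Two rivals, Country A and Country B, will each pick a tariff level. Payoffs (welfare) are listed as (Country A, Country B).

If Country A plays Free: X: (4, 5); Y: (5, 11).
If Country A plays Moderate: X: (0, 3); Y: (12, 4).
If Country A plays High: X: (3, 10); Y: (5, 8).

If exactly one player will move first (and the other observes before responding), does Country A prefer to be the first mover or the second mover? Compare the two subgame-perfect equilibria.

first

If Country A leads: Country B's best replies are Free→Y, Moderate→Y, High→X; Country A's induced payoffs 5, 12, 3; outcome (Moderate, Y), payoffs (12, 4).
If Country B leads: Country A's best replies are X→Free, Y→Moderate; Country B's induced payoffs 5, 4; outcome (Free, X), payoffs (4, 5).
Country A gets 12 moving first and 4 moving second, so Country A prefers to move first.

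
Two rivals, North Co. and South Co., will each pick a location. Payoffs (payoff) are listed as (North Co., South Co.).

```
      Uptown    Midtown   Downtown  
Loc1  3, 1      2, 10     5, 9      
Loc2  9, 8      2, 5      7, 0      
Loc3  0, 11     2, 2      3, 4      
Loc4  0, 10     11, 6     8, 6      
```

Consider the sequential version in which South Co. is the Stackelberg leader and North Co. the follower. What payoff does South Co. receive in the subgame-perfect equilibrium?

8

Work backward from North Co.'s decision.
- Uptown → North Co. plays Loc2 (best of 3, 9, 0, 0); South Co. gets 8.
- Midtown → North Co. plays Loc4 (best of 2, 2, 2, 11); South Co. gets 6.
- Downtown → North Co. plays Loc4 (best of 5, 7, 3, 8); South Co. gets 6.
Maximizing over 8, 6, 6, South Co. chooses Uptown. Subgame-perfect outcome: (Loc2, Uptown) with payoffs (9, 8).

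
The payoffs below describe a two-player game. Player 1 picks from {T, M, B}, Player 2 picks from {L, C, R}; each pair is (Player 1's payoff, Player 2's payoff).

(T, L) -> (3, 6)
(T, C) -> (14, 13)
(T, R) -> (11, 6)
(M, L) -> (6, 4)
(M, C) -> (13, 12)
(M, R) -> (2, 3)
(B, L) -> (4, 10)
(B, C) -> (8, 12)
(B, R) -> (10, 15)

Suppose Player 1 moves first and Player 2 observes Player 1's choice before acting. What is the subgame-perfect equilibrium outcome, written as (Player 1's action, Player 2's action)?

Work backward from Player 2's decision.
- T: Player 2 compares 6, 13, 6 and picks C; Player 1 would get 14.
- M: Player 2 compares 4, 12, 3 and picks C; Player 1 would get 13.
- B: Player 2 compares 10, 12, 15 and picks R; Player 1 would get 10.
Maximizing over 14, 13, 10, Player 1 chooses T. Subgame-perfect outcome: (T, C) with payoffs (14, 13).

(T, C)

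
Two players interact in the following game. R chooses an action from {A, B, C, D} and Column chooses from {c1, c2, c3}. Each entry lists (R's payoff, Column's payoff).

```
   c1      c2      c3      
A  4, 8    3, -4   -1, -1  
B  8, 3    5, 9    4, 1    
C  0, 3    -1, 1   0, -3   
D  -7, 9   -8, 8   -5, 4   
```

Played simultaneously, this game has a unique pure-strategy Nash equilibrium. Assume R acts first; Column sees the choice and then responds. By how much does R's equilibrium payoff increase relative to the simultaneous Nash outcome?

Solve by backward induction (R leads).
- A: BR = c1, leader payoff 4.
- B: BR = c2, leader payoff 5.
- C: BR = c1, leader payoff 0.
- D: BR = c1, leader payoff -7.
R's induced payoffs are 4, 5, 0, -7, so R commits to B. Subgame-perfect outcome: (B, c2) with payoffs (5, 9).
Under simultaneous play:
R's best replies: c1→B; c2→B; c3→B.
Column's best replies: A→c1; B→c2; C→c1; D→c1.
The unique mutual best reply is (B, c2), giving (5, 9).
R's commitment gain: 5 − 5 = 0.

0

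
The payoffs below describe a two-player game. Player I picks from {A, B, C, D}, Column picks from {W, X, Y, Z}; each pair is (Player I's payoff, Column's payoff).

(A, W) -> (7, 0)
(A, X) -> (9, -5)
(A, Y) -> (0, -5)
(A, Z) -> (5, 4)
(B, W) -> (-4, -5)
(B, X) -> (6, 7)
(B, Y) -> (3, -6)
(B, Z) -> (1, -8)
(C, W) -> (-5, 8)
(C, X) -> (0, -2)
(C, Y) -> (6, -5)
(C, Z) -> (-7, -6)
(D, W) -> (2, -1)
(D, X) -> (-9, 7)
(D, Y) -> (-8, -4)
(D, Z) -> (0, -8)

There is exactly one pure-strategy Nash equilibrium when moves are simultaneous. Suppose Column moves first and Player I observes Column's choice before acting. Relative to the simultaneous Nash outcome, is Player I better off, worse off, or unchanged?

unchanged

Backward induction with Column moving first.
- W → Player I plays A (best of 7, -4, -5, 2); Column gets 0.
- X → Player I plays A (best of 9, 6, 0, -9); Column gets -5.
- Y → Player I plays C (best of 0, 3, 6, -8); Column gets -5.
- Z → Player I plays A (best of 5, 1, -7, 0); Column gets 4.
Maximizing over 0, -5, -5, 4, Column chooses Z. Subgame-perfect outcome: (A, Z) with payoffs (5, 4).
Under simultaneous play:
Player I's best replies: W→A; X→A; Y→C; Z→A.
Column's best replies: A→Z; B→X; C→W; D→X.
The unique mutual best reply is (A, Z), giving (5, 4).
Player I earns 5 sequentially versus 5 at the Nash outcome: unchanged.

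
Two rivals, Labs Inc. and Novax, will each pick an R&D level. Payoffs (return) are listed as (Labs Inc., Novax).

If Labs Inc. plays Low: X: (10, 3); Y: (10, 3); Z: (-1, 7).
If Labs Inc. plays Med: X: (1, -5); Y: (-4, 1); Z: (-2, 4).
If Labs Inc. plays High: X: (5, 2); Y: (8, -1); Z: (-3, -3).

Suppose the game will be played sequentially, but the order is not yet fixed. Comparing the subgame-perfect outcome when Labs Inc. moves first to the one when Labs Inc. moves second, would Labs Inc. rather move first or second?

If Labs Inc. leads: Novax's best replies are Low→Z, Med→Z, High→X; Labs Inc.'s induced payoffs -1, -2, 5; outcome (High, X), payoffs (5, 2).
If Novax leads: Labs Inc.'s best replies are X→Low, Y→Low, Z→Low; Novax's induced payoffs 3, 3, 7; outcome (Low, Z), payoffs (-1, 7).
Labs Inc. gets 5 moving first and -1 moving second, so Labs Inc. prefers to move first.

first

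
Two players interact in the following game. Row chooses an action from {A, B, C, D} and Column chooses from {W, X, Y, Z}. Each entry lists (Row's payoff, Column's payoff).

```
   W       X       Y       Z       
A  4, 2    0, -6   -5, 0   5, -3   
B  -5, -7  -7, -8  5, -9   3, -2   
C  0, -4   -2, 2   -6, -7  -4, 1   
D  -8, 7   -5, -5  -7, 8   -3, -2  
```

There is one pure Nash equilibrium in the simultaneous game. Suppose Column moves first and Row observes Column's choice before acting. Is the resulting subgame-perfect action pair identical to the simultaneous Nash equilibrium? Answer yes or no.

yes

Work backward from Row's decision.
- W: Row compares 4, -5, 0, -8 and picks A; Column would get 2.
- X: Row compares 0, -7, -2, -5 and picks A; Column would get -6.
- Y: Row compares -5, 5, -6, -7 and picks B; Column would get -9.
- Z: Row compares 5, 3, -4, -3 and picks A; Column would get -3.
Maximizing over 2, -6, -9, -3, Column chooses W. Subgame-perfect outcome: (A, W) with payoffs (4, 2).
Now find the simultaneous Nash equilibrium.
Row's best replies: W→A; X→A; Y→B; Z→A.
Column's best replies: A→W; B→Z; C→X; D→Y.
Only (A, W) has each player best-responding; Nash payoffs (4, 2).
Sequential outcome (A, W) coincides with the Nash profile (A, W).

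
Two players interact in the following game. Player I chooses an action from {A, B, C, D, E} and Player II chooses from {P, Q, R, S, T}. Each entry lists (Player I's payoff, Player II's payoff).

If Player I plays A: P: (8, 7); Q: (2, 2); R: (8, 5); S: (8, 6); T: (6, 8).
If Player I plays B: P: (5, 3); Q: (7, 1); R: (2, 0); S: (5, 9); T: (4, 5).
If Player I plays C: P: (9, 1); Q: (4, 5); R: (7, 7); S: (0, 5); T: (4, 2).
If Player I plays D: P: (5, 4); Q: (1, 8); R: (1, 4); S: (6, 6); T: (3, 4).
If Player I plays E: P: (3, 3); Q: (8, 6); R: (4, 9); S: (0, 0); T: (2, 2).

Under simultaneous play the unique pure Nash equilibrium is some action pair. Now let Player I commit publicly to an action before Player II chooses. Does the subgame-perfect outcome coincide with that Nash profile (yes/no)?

no

Player II best-responds to each possible Player I move:
- A: Player II compares 7, 2, 5, 6, 8 and picks T; Player I would get 6.
- B: Player II compares 3, 1, 0, 9, 5 and picks S; Player I would get 5.
- C: Player II compares 1, 5, 7, 5, 2 and picks R; Player I would get 7.
- D: Player II compares 4, 8, 4, 6, 4 and picks Q; Player I would get 1.
- E: Player II compares 3, 6, 9, 0, 2 and picks R; Player I would get 4.
Maximizing over 6, 5, 7, 1, 4, Player I chooses C. Subgame-perfect outcome: (C, R) with payoffs (7, 7).
Under simultaneous play:
Player I's best replies: P→C; Q→E; R→A; S→A; T→A.
Player II's best replies: A→T; B→S; C→R; D→Q; E→R.
Only (A, T) has each player best-responding; Nash payoffs (6, 8).
Sequential outcome (C, R) differs from the Nash profile (A, T).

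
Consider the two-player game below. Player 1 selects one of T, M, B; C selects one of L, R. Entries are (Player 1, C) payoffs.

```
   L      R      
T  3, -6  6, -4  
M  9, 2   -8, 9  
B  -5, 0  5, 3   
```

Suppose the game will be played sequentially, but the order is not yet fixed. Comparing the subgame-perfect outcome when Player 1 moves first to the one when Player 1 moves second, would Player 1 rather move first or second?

second

If Player 1 leads: C's best replies are T→R, M→R, B→R; Player 1's induced payoffs 6, -8, 5; outcome (T, R), payoffs (6, -4).
If C leads: Player 1's best replies are L→M, R→T; C's induced payoffs 2, -4; outcome (M, L), payoffs (9, 2).
Player 1 gets 6 moving first and 9 moving second, so Player 1 prefers to move second.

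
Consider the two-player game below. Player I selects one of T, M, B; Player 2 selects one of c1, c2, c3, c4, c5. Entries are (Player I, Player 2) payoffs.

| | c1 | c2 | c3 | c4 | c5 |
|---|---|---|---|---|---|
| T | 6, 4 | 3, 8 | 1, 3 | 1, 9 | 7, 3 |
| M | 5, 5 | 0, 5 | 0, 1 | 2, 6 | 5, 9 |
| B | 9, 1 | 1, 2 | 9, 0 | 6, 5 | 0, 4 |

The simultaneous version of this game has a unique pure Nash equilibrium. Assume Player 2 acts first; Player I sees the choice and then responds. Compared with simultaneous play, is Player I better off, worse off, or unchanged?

worse off

Backward induction with Player 2 moving first.
- c1: Player I compares 6, 5, 9 and picks B; Player 2 would get 1.
- c2: Player I compares 3, 0, 1 and picks T; Player 2 would get 8.
- c3: Player I compares 1, 0, 9 and picks B; Player 2 would get 0.
- c4: Player I compares 1, 2, 6 and picks B; Player 2 would get 5.
- c5: Player I compares 7, 5, 0 and picks T; Player 2 would get 3.
Player 2's induced payoffs are 1, 8, 0, 5, 3, so Player 2 commits to c2. Subgame-perfect outcome: (T, c2) with payoffs (3, 8).
Under simultaneous play:
Player I's best replies: c1→B; c2→T; c3→B; c4→B; c5→T.
Player 2's best replies: T→c4; M→c5; B→c4.
The unique mutual best reply is (B, c4), giving (6, 5).
Player I earns 3 sequentially versus 6 at the Nash outcome: worse off.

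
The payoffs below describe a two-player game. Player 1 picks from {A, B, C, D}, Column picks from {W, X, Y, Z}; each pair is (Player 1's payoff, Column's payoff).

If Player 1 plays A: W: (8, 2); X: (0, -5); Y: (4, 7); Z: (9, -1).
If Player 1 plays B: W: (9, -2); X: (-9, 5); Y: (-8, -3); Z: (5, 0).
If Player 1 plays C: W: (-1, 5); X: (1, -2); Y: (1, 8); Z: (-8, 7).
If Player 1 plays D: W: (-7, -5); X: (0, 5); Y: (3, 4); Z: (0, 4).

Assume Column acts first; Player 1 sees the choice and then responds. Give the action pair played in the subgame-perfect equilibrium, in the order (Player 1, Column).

Solve by backward induction (Column leads).
- W: BR = B, leader payoff -2.
- X: BR = C, leader payoff -2.
- Y: BR = A, leader payoff 7.
- Z: BR = A, leader payoff -1.
Maximizing over -2, -2, 7, -1, Column chooses Y. Subgame-perfect outcome: (A, Y) with payoffs (4, 7).

(A, Y)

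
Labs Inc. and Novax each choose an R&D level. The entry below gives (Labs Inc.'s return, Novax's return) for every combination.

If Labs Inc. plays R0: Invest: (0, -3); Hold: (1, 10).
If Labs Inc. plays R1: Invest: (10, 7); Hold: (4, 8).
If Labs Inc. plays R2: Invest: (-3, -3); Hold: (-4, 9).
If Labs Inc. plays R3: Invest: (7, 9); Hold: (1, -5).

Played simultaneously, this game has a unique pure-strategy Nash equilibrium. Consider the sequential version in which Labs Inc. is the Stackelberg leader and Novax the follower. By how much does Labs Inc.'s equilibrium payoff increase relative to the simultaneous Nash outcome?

Backward induction with Labs Inc. moving first.
- R0: BR = Hold, leader payoff 1.
- R1: BR = Hold, leader payoff 4.
- R2: BR = Hold, leader payoff -4.
- R3: BR = Invest, leader payoff 7.
Among 1, 4, -4, 7, the best is 7 at R3. Subgame-perfect outcome: (R3, Invest) with payoffs (7, 9).
Under simultaneous play:
Labs Inc.'s best replies: Invest→R1; Hold→R1.
Novax's best replies: R0→Hold; R1→Hold; R2→Hold; R3→Invest.
Only (R1, Hold) has each player best-responding; Nash payoffs (4, 8).
Labs Inc.'s commitment gain: 7 − 4 = 3.

3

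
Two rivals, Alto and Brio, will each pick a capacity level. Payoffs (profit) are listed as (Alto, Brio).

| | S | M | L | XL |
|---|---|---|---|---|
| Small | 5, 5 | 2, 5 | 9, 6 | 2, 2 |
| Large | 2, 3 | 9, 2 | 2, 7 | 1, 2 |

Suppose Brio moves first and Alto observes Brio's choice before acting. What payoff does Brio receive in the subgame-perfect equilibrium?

Backward induction with Brio moving first.
- S → Alto plays Small (best of 5, 2); Brio gets 5.
- M → Alto plays Large (best of 2, 9); Brio gets 2.
- L → Alto plays Small (best of 9, 2); Brio gets 6.
- XL → Alto plays Small (best of 2, 1); Brio gets 2.
Brio's induced payoffs are 5, 2, 6, 2, so Brio commits to L. Subgame-perfect outcome: (Small, L) with payoffs (9, 6).

6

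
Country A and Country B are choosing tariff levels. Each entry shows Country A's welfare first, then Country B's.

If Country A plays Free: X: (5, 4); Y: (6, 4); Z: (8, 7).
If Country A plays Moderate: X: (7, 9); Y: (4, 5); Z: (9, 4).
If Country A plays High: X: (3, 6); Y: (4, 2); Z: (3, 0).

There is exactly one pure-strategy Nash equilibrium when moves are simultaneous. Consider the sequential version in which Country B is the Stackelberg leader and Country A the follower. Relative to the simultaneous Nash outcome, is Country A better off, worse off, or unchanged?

unchanged

Solve by backward induction (Country B leads).
- X: BR = Moderate, leader payoff 9.
- Y: BR = Free, leader payoff 4.
- Z: BR = Moderate, leader payoff 4.
Among 9, 4, 4, the best is 9 at X. Subgame-perfect outcome: (Moderate, X) with payoffs (7, 9).
Under simultaneous play:
Country A's best replies: X→Moderate; Y→Free; Z→Moderate.
Country B's best replies: Free→Z; Moderate→X; High→X.
Only (Moderate, X) has each player best-responding; Nash payoffs (7, 9).
Country A earns 7 sequentially versus 7 at the Nash outcome: unchanged.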